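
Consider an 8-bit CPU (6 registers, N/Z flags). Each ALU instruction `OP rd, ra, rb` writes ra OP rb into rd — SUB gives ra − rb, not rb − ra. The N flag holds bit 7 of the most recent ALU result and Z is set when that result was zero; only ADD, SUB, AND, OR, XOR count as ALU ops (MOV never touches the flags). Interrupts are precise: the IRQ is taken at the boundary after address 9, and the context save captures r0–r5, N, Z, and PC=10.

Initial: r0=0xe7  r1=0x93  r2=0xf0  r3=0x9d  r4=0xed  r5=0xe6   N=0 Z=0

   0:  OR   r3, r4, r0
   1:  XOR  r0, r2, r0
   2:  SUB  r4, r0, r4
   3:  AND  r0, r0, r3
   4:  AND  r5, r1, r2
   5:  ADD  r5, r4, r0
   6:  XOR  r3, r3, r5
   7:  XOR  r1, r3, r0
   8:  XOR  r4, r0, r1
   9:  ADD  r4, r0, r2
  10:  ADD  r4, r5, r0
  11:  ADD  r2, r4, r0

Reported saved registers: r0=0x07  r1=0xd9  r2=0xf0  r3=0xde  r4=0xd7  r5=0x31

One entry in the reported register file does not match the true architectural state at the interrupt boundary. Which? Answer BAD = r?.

after  0: r0=0xe7 r1=0x93 r2=0xf0 r3=0xef r4=0xed r5=0xe6  N=1 Z=0
after  1: r0=0x17 r1=0x93 r2=0xf0 r3=0xef r4=0xed r5=0xe6  N=0 Z=0
after  2: r0=0x17 r1=0x93 r2=0xf0 r3=0xef r4=0x2a r5=0xe6  N=0 Z=0
after  3: r0=0x07 r1=0x93 r2=0xf0 r3=0xef r4=0x2a r5=0xe6  N=0 Z=0
after  4: r0=0x07 r1=0x93 r2=0xf0 r3=0xef r4=0x2a r5=0x90  N=1 Z=0
after  5: r0=0x07 r1=0x93 r2=0xf0 r3=0xef r4=0x2a r5=0x31  N=0 Z=0
after  6: r0=0x07 r1=0x93 r2=0xf0 r3=0xde r4=0x2a r5=0x31  N=1 Z=0
after  7: r0=0x07 r1=0xd9 r2=0xf0 r3=0xde r4=0x2a r5=0x31  N=1 Z=0
after  8: r0=0x07 r1=0xd9 r2=0xf0 r3=0xde r4=0xde r5=0x31  N=1 Z=0
after  9: r0=0x07 r1=0xd9 r2=0xf0 r3=0xde r4=0xf7 r5=0x31  N=1 Z=0
-- IRQ taken; context saved, return-PC = 10 --
mismatch: r4: reported 0xd7 vs actual 0xf7

BAD = r4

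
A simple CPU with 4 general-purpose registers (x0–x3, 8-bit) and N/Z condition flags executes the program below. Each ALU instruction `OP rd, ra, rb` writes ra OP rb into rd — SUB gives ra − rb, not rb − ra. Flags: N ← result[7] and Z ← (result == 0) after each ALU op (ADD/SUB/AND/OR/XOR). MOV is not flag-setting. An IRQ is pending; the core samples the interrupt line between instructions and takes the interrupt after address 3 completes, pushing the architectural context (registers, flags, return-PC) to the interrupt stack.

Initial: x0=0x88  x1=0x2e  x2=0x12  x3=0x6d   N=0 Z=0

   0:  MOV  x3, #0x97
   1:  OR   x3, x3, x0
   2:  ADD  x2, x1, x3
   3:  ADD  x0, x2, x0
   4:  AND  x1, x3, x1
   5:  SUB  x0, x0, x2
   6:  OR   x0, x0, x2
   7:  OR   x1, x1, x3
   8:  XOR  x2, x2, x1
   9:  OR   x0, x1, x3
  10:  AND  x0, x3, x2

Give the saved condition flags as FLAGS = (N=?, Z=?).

after  0: x0=0x88 x1=0x2e x2=0x12 x3=0x97  N=0 Z=0
after  1: x0=0x88 x1=0x2e x2=0x12 x3=0x9f  N=1 Z=0
after  2: x0=0x88 x1=0x2e x2=0xcd x3=0x9f  N=1 Z=0
after  3: x0=0x55 x1=0x2e x2=0xcd x3=0x9f  N=0 Z=0
-- IRQ taken; context saved, return-PC = 4 --

FLAGS = (N=0, Z=0)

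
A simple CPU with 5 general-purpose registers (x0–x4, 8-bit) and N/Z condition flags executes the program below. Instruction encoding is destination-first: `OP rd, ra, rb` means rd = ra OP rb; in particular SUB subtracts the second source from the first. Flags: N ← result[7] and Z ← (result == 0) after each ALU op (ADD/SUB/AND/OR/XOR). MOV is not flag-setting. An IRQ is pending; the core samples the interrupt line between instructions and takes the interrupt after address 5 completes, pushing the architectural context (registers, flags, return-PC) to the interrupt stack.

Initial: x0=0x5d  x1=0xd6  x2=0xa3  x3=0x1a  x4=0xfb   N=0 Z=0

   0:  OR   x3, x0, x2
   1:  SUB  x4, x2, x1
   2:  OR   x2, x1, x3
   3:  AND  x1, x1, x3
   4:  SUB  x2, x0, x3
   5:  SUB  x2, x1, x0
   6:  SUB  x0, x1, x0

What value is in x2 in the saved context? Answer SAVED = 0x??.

after  0: x0=0x5d x1=0xd6 x2=0xa3 x3=0xff x4=0xfb  N=1 Z=0
after  1: x0=0x5d x1=0xd6 x2=0xa3 x3=0xff x4=0xcd  N=1 Z=0
after  2: x0=0x5d x1=0xd6 x2=0xff x3=0xff x4=0xcd  N=1 Z=0
after  3: x0=0x5d x1=0xd6 x2=0xff x3=0xff x4=0xcd  N=1 Z=0
after  4: x0=0x5d x1=0xd6 x2=0x5e x3=0xff x4=0xcd  N=0 Z=0
after  5: x0=0x5d x1=0xd6 x2=0x79 x3=0xff x4=0xcd  N=0 Z=0
-- IRQ taken; context saved, return-PC = 6 --

SAVED = 0x79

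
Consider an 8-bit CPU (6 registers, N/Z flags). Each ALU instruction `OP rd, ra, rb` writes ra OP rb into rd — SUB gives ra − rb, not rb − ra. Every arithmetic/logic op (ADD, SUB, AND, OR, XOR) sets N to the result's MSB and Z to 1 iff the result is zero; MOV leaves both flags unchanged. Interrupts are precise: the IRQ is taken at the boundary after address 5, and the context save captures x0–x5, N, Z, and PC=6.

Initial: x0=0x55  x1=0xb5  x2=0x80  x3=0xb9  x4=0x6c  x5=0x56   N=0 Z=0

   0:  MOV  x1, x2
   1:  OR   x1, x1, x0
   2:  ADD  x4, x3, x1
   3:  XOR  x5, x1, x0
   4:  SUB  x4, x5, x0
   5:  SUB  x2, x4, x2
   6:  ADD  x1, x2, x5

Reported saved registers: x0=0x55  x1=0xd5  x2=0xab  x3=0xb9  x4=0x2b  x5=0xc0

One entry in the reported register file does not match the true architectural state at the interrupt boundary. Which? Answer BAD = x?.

after  0: x0=0x55 x1=0x80 x2=0x80 x3=0xb9 x4=0x6c x5=0x56  N=0 Z=0
after  1: x0=0x55 x1=0xd5 x2=0x80 x3=0xb9 x4=0x6c x5=0x56  N=1 Z=0
after  2: x0=0x55 x1=0xd5 x2=0x80 x3=0xb9 x4=0x8e x5=0x56  N=1 Z=0
after  3: x0=0x55 x1=0xd5 x2=0x80 x3=0xb9 x4=0x8e x5=0x80  N=1 Z=0
after  4: x0=0x55 x1=0xd5 x2=0x80 x3=0xb9 x4=0x2b x5=0x80  N=0 Z=0
after  5: x0=0x55 x1=0xd5 x2=0xab x3=0xb9 x4=0x2b x5=0x80  N=1 Z=0
-- IRQ taken; context saved, return-PC = 6 --
mismatch: x5: reported 0xc0 vs actual 0x80

BAD = x5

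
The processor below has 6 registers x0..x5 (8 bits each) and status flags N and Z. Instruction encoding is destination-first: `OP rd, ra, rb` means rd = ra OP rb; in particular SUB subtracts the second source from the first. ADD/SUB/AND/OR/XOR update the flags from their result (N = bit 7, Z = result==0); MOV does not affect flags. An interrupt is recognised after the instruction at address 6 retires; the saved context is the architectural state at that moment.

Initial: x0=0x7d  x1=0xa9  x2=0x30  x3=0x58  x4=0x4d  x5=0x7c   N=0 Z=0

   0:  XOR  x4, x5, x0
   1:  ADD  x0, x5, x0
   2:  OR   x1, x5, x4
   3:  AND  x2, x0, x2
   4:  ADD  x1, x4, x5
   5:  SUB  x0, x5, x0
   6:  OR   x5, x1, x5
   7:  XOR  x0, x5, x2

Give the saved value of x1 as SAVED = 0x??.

after  0: x0=0x7d x1=0xa9 x2=0x30 x3=0x58 x4=0x01 x5=0x7c  N=0 Z=0
after  1: x0=0xf9 x1=0xa9 x2=0x30 x3=0x58 x4=0x01 x5=0x7c  N=1 Z=0
after  2: x0=0xf9 x1=0x7d x2=0x30 x3=0x58 x4=0x01 x5=0x7c  N=0 Z=0
after  3: x0=0xf9 x1=0x7d x2=0x30 x3=0x58 x4=0x01 x5=0x7c  N=0 Z=0
after  4: x0=0xf9 x1=0x7d x2=0x30 x3=0x58 x4=0x01 x5=0x7c  N=0 Z=0
after  5: x0=0x83 x1=0x7d x2=0x30 x3=0x58 x4=0x01 x5=0x7c  N=1 Z=0
after  6: x0=0x83 x1=0x7d x2=0x30 x3=0x58 x4=0x01 x5=0x7d  N=0 Z=0
-- IRQ taken; context saved, return-PC = 7 --

SAVED = 0x7d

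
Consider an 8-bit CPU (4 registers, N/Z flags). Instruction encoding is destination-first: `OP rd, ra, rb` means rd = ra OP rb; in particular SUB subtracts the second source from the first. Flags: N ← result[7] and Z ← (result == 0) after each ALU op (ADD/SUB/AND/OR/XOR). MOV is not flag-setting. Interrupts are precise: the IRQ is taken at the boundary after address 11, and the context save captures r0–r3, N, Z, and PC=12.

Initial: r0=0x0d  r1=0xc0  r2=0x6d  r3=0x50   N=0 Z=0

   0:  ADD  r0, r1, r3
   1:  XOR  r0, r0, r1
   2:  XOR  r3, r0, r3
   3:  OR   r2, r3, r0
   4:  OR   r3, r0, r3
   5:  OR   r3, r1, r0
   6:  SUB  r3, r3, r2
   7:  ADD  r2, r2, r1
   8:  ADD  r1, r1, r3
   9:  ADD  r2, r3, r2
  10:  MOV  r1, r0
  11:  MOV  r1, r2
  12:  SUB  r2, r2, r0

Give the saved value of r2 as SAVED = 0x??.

after  0: r0=0x10 r1=0xc0 r2=0x6d r3=0x50  N=0 Z=0
after  1: r0=0xd0 r1=0xc0 r2=0x6d r3=0x50  N=1 Z=0
after  2: r0=0xd0 r1=0xc0 r2=0x6d r3=0x80  N=1 Z=0
after  3: r0=0xd0 r1=0xc0 r2=0xd0 r3=0x80  N=1 Z=0
after  4: r0=0xd0 r1=0xc0 r2=0xd0 r3=0xd0  N=1 Z=0
after  5: r0=0xd0 r1=0xc0 r2=0xd0 r3=0xd0  N=1 Z=0
after  6: r0=0xd0 r1=0xc0 r2=0xd0 r3=0x00  N=0 Z=1
after  7: r0=0xd0 r1=0xc0 r2=0x90 r3=0x00  N=1 Z=0
after  8: r0=0xd0 r1=0xc0 r2=0x90 r3=0x00  N=1 Z=0
after  9: r0=0xd0 r1=0xc0 r2=0x90 r3=0x00  N=1 Z=0
after 10: r0=0xd0 r1=0xd0 r2=0x90 r3=0x00  N=1 Z=0
after 11: r0=0xd0 r1=0x90 r2=0x90 r3=0x00  N=1 Z=0
-- IRQ taken; context saved, return-PC = 12 --

SAVED = 0x90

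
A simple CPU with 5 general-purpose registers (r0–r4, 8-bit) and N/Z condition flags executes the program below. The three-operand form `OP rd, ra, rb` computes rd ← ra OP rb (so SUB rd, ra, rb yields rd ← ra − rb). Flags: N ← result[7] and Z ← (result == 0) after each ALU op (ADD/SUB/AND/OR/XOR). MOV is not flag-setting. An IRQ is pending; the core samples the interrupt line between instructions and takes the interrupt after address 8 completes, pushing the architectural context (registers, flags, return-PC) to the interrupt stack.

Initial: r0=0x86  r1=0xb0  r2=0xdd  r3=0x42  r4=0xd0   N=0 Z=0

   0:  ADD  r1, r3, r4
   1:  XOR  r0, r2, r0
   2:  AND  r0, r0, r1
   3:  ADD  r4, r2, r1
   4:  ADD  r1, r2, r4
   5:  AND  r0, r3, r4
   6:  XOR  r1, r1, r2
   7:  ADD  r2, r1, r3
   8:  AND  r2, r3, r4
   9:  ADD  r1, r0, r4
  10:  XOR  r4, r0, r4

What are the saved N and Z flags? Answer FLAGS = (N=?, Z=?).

FLAGS = (N=0, Z=0)

after  0: r0=0x86 r1=0x12 r2=0xdd r3=0x42 r4=0xd0  N=0 Z=0
after  1: r0=0x5b r1=0x12 r2=0xdd r3=0x42 r4=0xd0  N=0 Z=0
after  2: r0=0x12 r1=0x12 r2=0xdd r3=0x42 r4=0xd0  N=0 Z=0
after  3: r0=0x12 r1=0x12 r2=0xdd r3=0x42 r4=0xef  N=1 Z=0
after  4: r0=0x12 r1=0xcc r2=0xdd r3=0x42 r4=0xef  N=1 Z=0
after  5: r0=0x42 r1=0xcc r2=0xdd r3=0x42 r4=0xef  N=0 Z=0
after  6: r0=0x42 r1=0x11 r2=0xdd r3=0x42 r4=0xef  N=0 Z=0
after  7: r0=0x42 r1=0x11 r2=0x53 r3=0x42 r4=0xef  N=0 Z=0
after  8: r0=0x42 r1=0x11 r2=0x42 r3=0x42 r4=0xef  N=0 Z=0
-- IRQ taken; context saved, return-PC = 9 --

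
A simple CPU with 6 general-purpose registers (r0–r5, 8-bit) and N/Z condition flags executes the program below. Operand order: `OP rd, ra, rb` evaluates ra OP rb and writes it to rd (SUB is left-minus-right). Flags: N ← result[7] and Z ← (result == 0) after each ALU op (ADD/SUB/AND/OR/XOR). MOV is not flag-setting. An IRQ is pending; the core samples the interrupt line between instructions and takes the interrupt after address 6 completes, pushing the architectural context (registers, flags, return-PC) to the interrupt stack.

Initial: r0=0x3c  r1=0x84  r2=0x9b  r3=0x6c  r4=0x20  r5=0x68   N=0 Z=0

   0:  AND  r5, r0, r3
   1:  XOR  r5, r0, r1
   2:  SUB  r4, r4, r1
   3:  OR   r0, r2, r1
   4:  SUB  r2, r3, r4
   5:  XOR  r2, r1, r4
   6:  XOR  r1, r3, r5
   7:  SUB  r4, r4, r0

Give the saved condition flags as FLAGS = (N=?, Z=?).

FLAGS = (N=1, Z=0)

after  0: r0=0x3c r1=0x84 r2=0x9b r3=0x6c r4=0x20 r5=0x2c  N=0 Z=0
after  1: r0=0x3c r1=0x84 r2=0x9b r3=0x6c r4=0x20 r5=0xb8  N=1 Z=0
after  2: r0=0x3c r1=0x84 r2=0x9b r3=0x6c r4=0x9c r5=0xb8  N=1 Z=0
after  3: r0=0x9f r1=0x84 r2=0x9b r3=0x6c r4=0x9c r5=0xb8  N=1 Z=0
after  4: r0=0x9f r1=0x84 r2=0xd0 r3=0x6c r4=0x9c r5=0xb8  N=1 Z=0
after  5: r0=0x9f r1=0x84 r2=0x18 r3=0x6c r4=0x9c r5=0xb8  N=0 Z=0
after  6: r0=0x9f r1=0xd4 r2=0x18 r3=0x6c r4=0x9c r5=0xb8  N=1 Z=0
-- IRQ taken; context saved, return-PC = 7 --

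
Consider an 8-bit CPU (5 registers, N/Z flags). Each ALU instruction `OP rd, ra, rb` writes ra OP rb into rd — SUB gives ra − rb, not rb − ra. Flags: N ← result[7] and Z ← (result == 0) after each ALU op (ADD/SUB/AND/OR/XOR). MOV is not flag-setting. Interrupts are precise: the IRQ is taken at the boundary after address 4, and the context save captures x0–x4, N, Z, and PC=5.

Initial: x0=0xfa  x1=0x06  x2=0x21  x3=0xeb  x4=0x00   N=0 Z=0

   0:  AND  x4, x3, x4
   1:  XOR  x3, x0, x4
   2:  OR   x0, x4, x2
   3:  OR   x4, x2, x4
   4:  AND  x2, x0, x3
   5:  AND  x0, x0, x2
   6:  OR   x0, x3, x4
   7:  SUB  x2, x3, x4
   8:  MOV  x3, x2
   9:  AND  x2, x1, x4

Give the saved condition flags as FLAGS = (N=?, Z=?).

after  0: x0=0xfa x1=0x06 x2=0x21 x3=0xeb x4=0x00  N=0 Z=1
after  1: x0=0xfa x1=0x06 x2=0x21 x3=0xfa x4=0x00  N=1 Z=0
after  2: x0=0x21 x1=0x06 x2=0x21 x3=0xfa x4=0x00  N=0 Z=0
after  3: x0=0x21 x1=0x06 x2=0x21 x3=0xfa x4=0x21  N=0 Z=0
after  4: x0=0x21 x1=0x06 x2=0x20 x3=0xfa x4=0x21  N=0 Z=0
-- IRQ taken; context saved, return-PC = 5 --

FLAGS = (N=0, Z=0)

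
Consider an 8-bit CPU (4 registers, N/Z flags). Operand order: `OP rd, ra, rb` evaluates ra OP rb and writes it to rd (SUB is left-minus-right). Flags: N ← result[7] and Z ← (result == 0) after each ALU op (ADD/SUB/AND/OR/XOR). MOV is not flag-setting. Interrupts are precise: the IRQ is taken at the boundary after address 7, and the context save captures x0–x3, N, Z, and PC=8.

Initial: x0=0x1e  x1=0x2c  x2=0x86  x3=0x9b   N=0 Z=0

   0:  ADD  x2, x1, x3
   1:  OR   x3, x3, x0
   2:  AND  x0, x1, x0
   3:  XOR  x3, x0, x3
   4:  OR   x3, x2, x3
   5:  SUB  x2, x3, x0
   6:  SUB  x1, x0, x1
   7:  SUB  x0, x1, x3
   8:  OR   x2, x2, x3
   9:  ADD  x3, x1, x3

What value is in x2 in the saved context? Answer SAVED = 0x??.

SAVED = 0xcb

after  0: x0=0x1e x1=0x2c x2=0xc7 x3=0x9b  N=1 Z=0
after  1: x0=0x1e x1=0x2c x2=0xc7 x3=0x9f  N=1 Z=0
after  2: x0=0x0c x1=0x2c x2=0xc7 x3=0x9f  N=0 Z=0
after  3: x0=0x0c x1=0x2c x2=0xc7 x3=0x93  N=1 Z=0
after  4: x0=0x0c x1=0x2c x2=0xc7 x3=0xd7  N=1 Z=0
after  5: x0=0x0c x1=0x2c x2=0xcb x3=0xd7  N=1 Z=0
after  6: x0=0x0c x1=0xe0 x2=0xcb x3=0xd7  N=1 Z=0
after  7: x0=0x09 x1=0xe0 x2=0xcb x3=0xd7  N=0 Z=0
-- IRQ taken; context saved, return-PC = 8 --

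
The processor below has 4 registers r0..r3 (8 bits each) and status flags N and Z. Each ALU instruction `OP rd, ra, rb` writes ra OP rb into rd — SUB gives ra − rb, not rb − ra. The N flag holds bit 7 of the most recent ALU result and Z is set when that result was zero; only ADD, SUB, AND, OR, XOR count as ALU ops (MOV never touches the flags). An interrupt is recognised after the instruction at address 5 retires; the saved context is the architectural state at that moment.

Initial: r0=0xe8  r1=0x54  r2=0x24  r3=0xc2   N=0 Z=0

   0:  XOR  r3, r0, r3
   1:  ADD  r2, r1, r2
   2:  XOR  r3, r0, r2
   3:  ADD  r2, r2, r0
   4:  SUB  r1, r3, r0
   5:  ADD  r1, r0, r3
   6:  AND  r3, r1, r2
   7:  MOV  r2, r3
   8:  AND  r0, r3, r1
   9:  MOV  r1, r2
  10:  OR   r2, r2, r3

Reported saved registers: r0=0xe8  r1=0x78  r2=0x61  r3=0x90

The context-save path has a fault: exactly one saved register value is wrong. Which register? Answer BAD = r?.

BAD = r2

after  0: r0=0xe8 r1=0x54 r2=0x24 r3=0x2a  N=0 Z=0
after  1: r0=0xe8 r1=0x54 r2=0x78 r3=0x2a  N=0 Z=0
after  2: r0=0xe8 r1=0x54 r2=0x78 r3=0x90  N=1 Z=0
after  3: r0=0xe8 r1=0x54 r2=0x60 r3=0x90  N=0 Z=0
after  4: r0=0xe8 r1=0xa8 r2=0x60 r3=0x90  N=1 Z=0
after  5: r0=0xe8 r1=0x78 r2=0x60 r3=0x90  N=0 Z=0
-- IRQ taken; context saved, return-PC = 6 --
mismatch: r2: reported 0x61 vs actual 0x60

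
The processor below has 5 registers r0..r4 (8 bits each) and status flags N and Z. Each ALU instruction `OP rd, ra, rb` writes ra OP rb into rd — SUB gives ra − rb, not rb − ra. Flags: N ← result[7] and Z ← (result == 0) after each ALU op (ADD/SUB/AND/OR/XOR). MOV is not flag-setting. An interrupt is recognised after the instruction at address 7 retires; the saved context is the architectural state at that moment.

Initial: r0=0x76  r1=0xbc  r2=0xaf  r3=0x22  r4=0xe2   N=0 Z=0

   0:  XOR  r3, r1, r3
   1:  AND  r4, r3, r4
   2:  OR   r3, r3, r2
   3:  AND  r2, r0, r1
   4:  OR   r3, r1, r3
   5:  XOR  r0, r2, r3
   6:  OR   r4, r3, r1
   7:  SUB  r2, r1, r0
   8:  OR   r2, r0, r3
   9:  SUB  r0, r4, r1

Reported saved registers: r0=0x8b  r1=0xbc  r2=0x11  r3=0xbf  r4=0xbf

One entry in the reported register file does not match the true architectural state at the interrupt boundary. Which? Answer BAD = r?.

after  0: r0=0x76 r1=0xbc r2=0xaf r3=0x9e r4=0xe2  N=1 Z=0
after  1: r0=0x76 r1=0xbc r2=0xaf r3=0x9e r4=0x82  N=1 Z=0
after  2: r0=0x76 r1=0xbc r2=0xaf r3=0xbf r4=0x82  N=1 Z=0
after  3: r0=0x76 r1=0xbc r2=0x34 r3=0xbf r4=0x82  N=0 Z=0
after  4: r0=0x76 r1=0xbc r2=0x34 r3=0xbf r4=0x82  N=1 Z=0
after  5: r0=0x8b r1=0xbc r2=0x34 r3=0xbf r4=0x82  N=1 Z=0
after  6: r0=0x8b r1=0xbc r2=0x34 r3=0xbf r4=0xbf  N=1 Z=0
after  7: r0=0x8b r1=0xbc r2=0x31 r3=0xbf r4=0xbf  N=0 Z=0
-- IRQ taken; context saved, return-PC = 8 --
mismatch: r2: reported 0x11 vs actual 0x31

BAD = r2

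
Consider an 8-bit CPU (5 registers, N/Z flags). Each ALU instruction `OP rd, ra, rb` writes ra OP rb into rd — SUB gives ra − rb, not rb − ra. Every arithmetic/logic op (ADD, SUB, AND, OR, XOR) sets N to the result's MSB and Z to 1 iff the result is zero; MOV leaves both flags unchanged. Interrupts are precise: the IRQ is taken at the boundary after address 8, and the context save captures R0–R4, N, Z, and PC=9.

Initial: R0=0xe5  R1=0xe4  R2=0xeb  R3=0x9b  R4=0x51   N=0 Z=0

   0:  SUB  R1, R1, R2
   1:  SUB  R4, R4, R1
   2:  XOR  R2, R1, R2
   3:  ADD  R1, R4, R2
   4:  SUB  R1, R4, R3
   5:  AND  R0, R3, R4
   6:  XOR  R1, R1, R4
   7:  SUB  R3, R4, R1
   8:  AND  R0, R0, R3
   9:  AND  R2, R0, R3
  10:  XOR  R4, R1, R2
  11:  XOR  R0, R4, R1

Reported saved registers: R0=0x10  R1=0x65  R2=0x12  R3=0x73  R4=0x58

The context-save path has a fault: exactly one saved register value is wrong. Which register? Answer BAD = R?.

after  0: R0=0xe5 R1=0xf9 R2=0xeb R3=0x9b R4=0x51  N=1 Z=0
after  1: R0=0xe5 R1=0xf9 R2=0xeb R3=0x9b R4=0x58  N=0 Z=0
after  2: R0=0xe5 R1=0xf9 R2=0x12 R3=0x9b R4=0x58  N=0 Z=0
after  3: R0=0xe5 R1=0x6a R2=0x12 R3=0x9b R4=0x58  N=0 Z=0
after  4: R0=0xe5 R1=0xbd R2=0x12 R3=0x9b R4=0x58  N=1 Z=0
after  5: R0=0x18 R1=0xbd R2=0x12 R3=0x9b R4=0x58  N=0 Z=0
after  6: R0=0x18 R1=0xe5 R2=0x12 R3=0x9b R4=0x58  N=1 Z=0
after  7: R0=0x18 R1=0xe5 R2=0x12 R3=0x73 R4=0x58  N=0 Z=0
after  8: R0=0x10 R1=0xe5 R2=0x12 R3=0x73 R4=0x58  N=0 Z=0
-- IRQ taken; context saved, return-PC = 9 --
mismatch: R1: reported 0x65 vs actual 0xe5

BAD = R1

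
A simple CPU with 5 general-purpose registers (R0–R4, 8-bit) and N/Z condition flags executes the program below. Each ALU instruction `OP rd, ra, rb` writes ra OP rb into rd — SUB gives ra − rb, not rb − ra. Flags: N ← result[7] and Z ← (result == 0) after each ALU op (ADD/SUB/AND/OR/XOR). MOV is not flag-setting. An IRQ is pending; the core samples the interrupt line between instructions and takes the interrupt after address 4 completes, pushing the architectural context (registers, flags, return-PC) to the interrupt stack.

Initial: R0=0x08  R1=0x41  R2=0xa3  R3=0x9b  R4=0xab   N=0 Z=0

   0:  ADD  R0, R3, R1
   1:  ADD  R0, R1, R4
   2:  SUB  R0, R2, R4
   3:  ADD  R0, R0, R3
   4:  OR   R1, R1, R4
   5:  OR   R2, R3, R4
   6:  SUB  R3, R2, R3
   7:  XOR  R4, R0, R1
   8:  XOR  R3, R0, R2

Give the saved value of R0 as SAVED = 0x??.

SAVED = 0x93

after  0: R0=0xdc R1=0x41 R2=0xa3 R3=0x9b R4=0xab  N=1 Z=0
after  1: R0=0xec R1=0x41 R2=0xa3 R3=0x9b R4=0xab  N=1 Z=0
after  2: R0=0xf8 R1=0x41 R2=0xa3 R3=0x9b R4=0xab  N=1 Z=0
after  3: R0=0x93 R1=0x41 R2=0xa3 R3=0x9b R4=0xab  N=1 Z=0
after  4: R0=0x93 R1=0xeb R2=0xa3 R3=0x9b R4=0xab  N=1 Z=0
-- IRQ taken; context saved, return-PC = 5 --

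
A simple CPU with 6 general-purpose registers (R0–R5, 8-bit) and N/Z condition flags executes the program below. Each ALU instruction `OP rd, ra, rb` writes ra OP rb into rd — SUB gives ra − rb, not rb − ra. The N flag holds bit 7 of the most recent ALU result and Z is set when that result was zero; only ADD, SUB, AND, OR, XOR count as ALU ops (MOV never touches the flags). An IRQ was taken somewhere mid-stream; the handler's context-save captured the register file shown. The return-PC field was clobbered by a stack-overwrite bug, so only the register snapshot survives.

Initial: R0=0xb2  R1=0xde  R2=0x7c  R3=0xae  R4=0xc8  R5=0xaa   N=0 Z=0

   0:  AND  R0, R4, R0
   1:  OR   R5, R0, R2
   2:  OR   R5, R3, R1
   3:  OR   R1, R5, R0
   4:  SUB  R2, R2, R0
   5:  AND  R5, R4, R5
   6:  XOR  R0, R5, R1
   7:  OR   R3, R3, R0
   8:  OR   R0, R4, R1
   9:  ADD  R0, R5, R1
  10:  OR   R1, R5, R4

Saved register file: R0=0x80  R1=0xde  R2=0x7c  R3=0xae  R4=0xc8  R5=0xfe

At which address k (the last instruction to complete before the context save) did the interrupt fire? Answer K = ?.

K = 2

after  0: R0=0x80 R1=0xde R2=0x7c R3=0xae R4=0xc8 R5=0xaa  N=1 Z=0
after  1: R0=0x80 R1=0xde R2=0x7c R3=0xae R4=0xc8 R5=0xfc  N=1 Z=0
after  2: R0=0x80 R1=0xde R2=0x7c R3=0xae R4=0xc8 R5=0xfe  N=1 Z=0
-- IRQ taken; context saved, return-PC = 3 --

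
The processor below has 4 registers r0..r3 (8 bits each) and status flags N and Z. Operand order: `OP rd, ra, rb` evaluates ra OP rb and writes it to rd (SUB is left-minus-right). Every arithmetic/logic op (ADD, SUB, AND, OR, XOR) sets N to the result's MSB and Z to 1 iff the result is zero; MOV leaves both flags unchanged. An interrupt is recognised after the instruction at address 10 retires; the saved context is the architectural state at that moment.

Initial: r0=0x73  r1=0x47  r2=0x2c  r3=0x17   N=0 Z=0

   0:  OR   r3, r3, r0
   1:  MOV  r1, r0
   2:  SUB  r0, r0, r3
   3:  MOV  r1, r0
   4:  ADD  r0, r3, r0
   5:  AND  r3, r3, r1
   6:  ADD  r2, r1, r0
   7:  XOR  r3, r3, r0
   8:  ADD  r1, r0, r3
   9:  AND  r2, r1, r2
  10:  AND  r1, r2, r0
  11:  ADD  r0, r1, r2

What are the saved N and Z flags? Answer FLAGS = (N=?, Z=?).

after  0: r0=0x73 r1=0x47 r2=0x2c r3=0x77  N=0 Z=0
after  1: r0=0x73 r1=0x73 r2=0x2c r3=0x77  N=0 Z=0
after  2: r0=0xfc r1=0x73 r2=0x2c r3=0x77  N=1 Z=0
after  3: r0=0xfc r1=0xfc r2=0x2c r3=0x77  N=1 Z=0
after  4: r0=0x73 r1=0xfc r2=0x2c r3=0x77  N=0 Z=0
after  5: r0=0x73 r1=0xfc r2=0x2c r3=0x74  N=0 Z=0
after  6: r0=0x73 r1=0xfc r2=0x6f r3=0x74  N=0 Z=0
after  7: r0=0x73 r1=0xfc r2=0x6f r3=0x07  N=0 Z=0
after  8: r0=0x73 r1=0x7a r2=0x6f r3=0x07  N=0 Z=0
after  9: r0=0x73 r1=0x7a r2=0x6a r3=0x07  N=0 Z=0
after 10: r0=0x73 r1=0x62 r2=0x6a r3=0x07  N=0 Z=0
-- IRQ taken; context saved, return-PC = 11 --

FLAGS = (N=0, Z=0)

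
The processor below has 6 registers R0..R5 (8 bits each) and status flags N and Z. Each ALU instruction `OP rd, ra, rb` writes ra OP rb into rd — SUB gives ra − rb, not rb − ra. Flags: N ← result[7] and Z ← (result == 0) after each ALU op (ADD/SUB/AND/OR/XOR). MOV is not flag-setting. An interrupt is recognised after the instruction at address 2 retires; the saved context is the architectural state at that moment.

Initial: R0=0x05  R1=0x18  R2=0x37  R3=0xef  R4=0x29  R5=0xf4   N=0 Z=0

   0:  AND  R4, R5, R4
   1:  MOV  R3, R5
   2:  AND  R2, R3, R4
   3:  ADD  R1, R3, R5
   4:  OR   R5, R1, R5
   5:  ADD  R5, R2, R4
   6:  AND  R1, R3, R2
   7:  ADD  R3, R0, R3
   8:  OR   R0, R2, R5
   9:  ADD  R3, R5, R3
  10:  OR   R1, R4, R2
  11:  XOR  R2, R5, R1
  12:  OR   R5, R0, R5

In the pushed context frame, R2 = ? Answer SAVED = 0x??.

SAVED = 0x20

after  0: R0=0x05 R1=0x18 R2=0x37 R3=0xef R4=0x20 R5=0xf4  N=0 Z=0
after  1: R0=0x05 R1=0x18 R2=0x37 R3=0xf4 R4=0x20 R5=0xf4  N=0 Z=0
after  2: R0=0x05 R1=0x18 R2=0x20 R3=0xf4 R4=0x20 R5=0xf4  N=0 Z=0
-- IRQ taken; context saved, return-PC = 3 --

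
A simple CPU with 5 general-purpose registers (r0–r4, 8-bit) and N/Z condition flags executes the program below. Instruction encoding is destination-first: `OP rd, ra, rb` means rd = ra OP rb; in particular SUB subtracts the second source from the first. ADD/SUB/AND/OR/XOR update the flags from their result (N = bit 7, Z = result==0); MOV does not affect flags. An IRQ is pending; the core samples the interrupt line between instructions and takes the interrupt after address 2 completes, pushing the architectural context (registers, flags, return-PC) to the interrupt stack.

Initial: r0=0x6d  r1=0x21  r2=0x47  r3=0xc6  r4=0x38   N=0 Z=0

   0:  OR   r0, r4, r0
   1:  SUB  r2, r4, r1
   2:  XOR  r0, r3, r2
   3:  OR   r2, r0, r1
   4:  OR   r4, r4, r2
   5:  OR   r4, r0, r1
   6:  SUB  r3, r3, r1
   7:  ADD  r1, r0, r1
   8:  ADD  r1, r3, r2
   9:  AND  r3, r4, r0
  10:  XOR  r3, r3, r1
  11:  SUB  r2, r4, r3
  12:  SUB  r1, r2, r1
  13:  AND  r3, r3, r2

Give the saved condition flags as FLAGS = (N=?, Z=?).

FLAGS = (N=1, Z=0)

after  0: r0=0x7d r1=0x21 r2=0x47 r3=0xc6 r4=0x38  N=0 Z=0
after  1: r0=0x7d r1=0x21 r2=0x17 r3=0xc6 r4=0x38  N=0 Z=0
after  2: r0=0xd1 r1=0x21 r2=0x17 r3=0xc6 r4=0x38  N=1 Z=0
-- IRQ taken; context saved, return-PC = 3 --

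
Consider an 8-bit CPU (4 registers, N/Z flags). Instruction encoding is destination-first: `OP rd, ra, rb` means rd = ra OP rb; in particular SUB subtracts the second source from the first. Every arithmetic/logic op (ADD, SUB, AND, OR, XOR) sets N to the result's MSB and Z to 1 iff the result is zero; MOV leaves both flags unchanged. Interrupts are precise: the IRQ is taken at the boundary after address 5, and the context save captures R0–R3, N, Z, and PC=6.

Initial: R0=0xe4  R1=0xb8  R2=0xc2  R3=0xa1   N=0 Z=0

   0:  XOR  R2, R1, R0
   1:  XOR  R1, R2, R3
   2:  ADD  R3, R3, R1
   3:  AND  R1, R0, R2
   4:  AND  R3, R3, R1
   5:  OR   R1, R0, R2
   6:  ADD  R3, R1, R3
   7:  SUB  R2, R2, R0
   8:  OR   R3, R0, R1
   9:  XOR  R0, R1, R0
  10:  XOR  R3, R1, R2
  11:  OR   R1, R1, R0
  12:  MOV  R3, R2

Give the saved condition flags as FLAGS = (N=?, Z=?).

FLAGS = (N=1, Z=0)

after  0: R0=0xe4 R1=0xb8 R2=0x5c R3=0xa1  N=0 Z=0
after  1: R0=0xe4 R1=0xfd R2=0x5c R3=0xa1  N=1 Z=0
after  2: R0=0xe4 R1=0xfd R2=0x5c R3=0x9e  N=1 Z=0
after  3: R0=0xe4 R1=0x44 R2=0x5c R3=0x9e  N=0 Z=0
after  4: R0=0xe4 R1=0x44 R2=0x5c R3=0x04  N=0 Z=0
after  5: R0=0xe4 R1=0xfc R2=0x5c R3=0x04  N=1 Z=0
-- IRQ taken; context saved, return-PC = 6 --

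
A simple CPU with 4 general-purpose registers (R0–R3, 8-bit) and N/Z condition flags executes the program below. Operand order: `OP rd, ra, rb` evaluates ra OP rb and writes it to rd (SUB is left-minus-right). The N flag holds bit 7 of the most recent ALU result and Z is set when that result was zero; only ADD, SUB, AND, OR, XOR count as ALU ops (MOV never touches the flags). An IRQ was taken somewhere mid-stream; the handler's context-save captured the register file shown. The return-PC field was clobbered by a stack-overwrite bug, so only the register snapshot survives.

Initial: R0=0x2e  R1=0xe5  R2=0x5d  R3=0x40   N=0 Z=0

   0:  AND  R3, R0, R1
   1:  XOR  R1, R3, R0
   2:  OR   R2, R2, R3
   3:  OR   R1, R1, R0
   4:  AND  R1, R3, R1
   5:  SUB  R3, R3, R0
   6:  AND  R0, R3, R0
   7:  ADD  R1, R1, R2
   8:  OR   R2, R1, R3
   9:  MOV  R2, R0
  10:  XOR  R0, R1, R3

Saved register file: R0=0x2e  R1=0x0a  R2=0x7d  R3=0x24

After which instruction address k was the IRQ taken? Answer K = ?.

K = 2

after  0: R0=0x2e R1=0xe5 R2=0x5d R3=0x24  N=0 Z=0
after  1: R0=0x2e R1=0x0a R2=0x5d R3=0x24  N=0 Z=0
after  2: R0=0x2e R1=0x0a R2=0x7d R3=0x24  N=0 Z=0
-- IRQ taken; context saved, return-PC = 3 --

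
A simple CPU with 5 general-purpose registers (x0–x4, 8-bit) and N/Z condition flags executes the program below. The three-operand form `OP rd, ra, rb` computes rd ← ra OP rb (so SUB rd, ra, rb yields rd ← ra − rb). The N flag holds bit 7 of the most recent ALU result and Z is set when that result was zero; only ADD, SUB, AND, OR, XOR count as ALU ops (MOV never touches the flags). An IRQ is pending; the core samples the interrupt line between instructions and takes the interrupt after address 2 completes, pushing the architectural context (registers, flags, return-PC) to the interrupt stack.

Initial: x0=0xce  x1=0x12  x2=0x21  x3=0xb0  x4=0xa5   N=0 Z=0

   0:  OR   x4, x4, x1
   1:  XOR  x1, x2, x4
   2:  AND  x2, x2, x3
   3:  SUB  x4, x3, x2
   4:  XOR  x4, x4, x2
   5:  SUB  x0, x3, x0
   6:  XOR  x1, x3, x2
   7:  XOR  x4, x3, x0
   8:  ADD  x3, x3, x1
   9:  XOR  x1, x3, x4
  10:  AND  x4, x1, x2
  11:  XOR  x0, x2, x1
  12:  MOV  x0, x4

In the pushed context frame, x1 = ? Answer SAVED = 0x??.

after  0: x0=0xce x1=0x12 x2=0x21 x3=0xb0 x4=0xb7  N=1 Z=0
after  1: x0=0xce x1=0x96 x2=0x21 x3=0xb0 x4=0xb7  N=1 Z=0
after  2: x0=0xce x1=0x96 x2=0x20 x3=0xb0 x4=0xb7  N=0 Z=0
-- IRQ taken; context saved, return-PC = 3 --

SAVED = 0x96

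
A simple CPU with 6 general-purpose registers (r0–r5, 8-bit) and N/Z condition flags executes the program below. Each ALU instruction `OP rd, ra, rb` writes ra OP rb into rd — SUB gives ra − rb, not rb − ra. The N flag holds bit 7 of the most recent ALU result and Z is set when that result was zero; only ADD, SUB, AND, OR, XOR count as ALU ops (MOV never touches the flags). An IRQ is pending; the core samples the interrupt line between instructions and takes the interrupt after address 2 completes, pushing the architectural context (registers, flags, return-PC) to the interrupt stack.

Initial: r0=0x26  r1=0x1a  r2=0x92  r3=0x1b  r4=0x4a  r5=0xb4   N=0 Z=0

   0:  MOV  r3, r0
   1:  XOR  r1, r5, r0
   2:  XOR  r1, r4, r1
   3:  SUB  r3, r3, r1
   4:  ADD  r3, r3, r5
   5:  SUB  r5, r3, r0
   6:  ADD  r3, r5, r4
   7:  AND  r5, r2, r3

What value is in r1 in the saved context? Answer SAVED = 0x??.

after  0: r0=0x26 r1=0x1a r2=0x92 r3=0x26 r4=0x4a r5=0xb4  N=0 Z=0
after  1: r0=0x26 r1=0x92 r2=0x92 r3=0x26 r4=0x4a r5=0xb4  N=1 Z=0
after  2: r0=0x26 r1=0xd8 r2=0x92 r3=0x26 r4=0x4a r5=0xb4  N=1 Z=0
-- IRQ taken; context saved, return-PC = 3 --

SAVED = 0xd8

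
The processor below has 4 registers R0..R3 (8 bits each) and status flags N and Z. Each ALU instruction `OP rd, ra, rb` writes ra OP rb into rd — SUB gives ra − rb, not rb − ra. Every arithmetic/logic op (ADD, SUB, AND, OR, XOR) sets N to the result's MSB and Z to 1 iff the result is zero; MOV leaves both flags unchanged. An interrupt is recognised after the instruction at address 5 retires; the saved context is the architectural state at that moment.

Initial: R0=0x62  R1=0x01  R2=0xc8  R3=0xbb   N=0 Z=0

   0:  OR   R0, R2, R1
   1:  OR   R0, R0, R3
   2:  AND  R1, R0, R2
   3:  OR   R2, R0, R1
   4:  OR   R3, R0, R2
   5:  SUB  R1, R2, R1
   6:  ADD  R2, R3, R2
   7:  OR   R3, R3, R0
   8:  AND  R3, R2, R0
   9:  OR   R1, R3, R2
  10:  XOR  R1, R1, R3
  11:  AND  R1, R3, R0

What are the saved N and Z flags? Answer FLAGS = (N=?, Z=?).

after  0: R0=0xc9 R1=0x01 R2=0xc8 R3=0xbb  N=1 Z=0
after  1: R0=0xfb R1=0x01 R2=0xc8 R3=0xbb  N=1 Z=0
after  2: R0=0xfb R1=0xc8 R2=0xc8 R3=0xbb  N=1 Z=0
after  3: R0=0xfb R1=0xc8 R2=0xfb R3=0xbb  N=1 Z=0
after  4: R0=0xfb R1=0xc8 R2=0xfb R3=0xfb  N=1 Z=0
after  5: R0=0xfb R1=0x33 R2=0xfb R3=0xfb  N=0 Z=0
-- IRQ taken; context saved, return-PC = 6 --

FLAGS = (N=0, Z=0)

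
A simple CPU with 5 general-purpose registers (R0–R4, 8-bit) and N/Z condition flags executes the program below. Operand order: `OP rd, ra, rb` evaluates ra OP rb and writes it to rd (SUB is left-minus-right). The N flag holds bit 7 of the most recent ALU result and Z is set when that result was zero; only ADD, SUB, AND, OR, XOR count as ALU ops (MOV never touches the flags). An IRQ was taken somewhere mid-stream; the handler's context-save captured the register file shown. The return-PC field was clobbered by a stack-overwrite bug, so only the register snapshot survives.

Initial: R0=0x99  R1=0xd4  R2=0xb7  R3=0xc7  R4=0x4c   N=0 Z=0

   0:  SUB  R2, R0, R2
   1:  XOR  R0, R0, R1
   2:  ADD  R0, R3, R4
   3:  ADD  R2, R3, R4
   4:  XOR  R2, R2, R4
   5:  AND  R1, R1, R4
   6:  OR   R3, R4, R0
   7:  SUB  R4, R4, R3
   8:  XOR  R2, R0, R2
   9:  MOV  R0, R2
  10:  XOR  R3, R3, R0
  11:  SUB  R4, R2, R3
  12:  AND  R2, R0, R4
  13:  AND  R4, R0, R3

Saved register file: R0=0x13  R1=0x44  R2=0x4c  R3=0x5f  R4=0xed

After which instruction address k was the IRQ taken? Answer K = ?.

K = 8

after  0: R0=0x99 R1=0xd4 R2=0xe2 R3=0xc7 R4=0x4c  N=1 Z=0
after  1: R0=0x4d R1=0xd4 R2=0xe2 R3=0xc7 R4=0x4c  N=0 Z=0
after  2: R0=0x13 R1=0xd4 R2=0xe2 R3=0xc7 R4=0x4c  N=0 Z=0
after  3: R0=0x13 R1=0xd4 R2=0x13 R3=0xc7 R4=0x4c  N=0 Z=0
after  4: R0=0x13 R1=0xd4 R2=0x5f R3=0xc7 R4=0x4c  N=0 Z=0
after  5: R0=0x13 R1=0x44 R2=0x5f R3=0xc7 R4=0x4c  N=0 Z=0
after  6: R0=0x13 R1=0x44 R2=0x5f R3=0x5f R4=0x4c  N=0 Z=0
after  7: R0=0x13 R1=0x44 R2=0x5f R3=0x5f R4=0xed  N=1 Z=0
after  8: R0=0x13 R1=0x44 R2=0x4c R3=0x5f R4=0xed  N=0 Z=0
-- IRQ taken; context saved, return-PC = 9 --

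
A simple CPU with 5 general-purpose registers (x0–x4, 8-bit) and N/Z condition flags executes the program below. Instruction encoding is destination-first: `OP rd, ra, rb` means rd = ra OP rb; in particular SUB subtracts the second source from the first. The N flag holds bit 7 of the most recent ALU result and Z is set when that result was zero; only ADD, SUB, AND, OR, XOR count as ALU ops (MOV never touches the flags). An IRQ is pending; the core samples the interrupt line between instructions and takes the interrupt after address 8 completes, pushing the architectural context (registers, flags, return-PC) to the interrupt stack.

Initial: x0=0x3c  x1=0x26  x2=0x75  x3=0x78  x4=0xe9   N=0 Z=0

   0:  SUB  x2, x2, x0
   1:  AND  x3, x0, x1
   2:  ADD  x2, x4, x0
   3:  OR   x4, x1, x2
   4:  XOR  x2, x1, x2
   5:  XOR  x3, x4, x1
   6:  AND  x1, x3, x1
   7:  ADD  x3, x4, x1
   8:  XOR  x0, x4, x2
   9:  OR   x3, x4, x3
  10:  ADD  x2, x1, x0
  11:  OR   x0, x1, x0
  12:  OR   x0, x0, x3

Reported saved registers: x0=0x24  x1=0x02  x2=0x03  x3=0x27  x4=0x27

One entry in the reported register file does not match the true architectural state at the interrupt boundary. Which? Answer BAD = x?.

after  0: x0=0x3c x1=0x26 x2=0x39 x3=0x78 x4=0xe9  N=0 Z=0
after  1: x0=0x3c x1=0x26 x2=0x39 x3=0x24 x4=0xe9  N=0 Z=0
after  2: x0=0x3c x1=0x26 x2=0x25 x3=0x24 x4=0xe9  N=0 Z=0
after  3: x0=0x3c x1=0x26 x2=0x25 x3=0x24 x4=0x27  N=0 Z=0
after  4: x0=0x3c x1=0x26 x2=0x03 x3=0x24 x4=0x27  N=0 Z=0
after  5: x0=0x3c x1=0x26 x2=0x03 x3=0x01 x4=0x27  N=0 Z=0
after  6: x0=0x3c x1=0x00 x2=0x03 x3=0x01 x4=0x27  N=0 Z=1
after  7: x0=0x3c x1=0x00 x2=0x03 x3=0x27 x4=0x27  N=0 Z=0
after  8: x0=0x24 x1=0x00 x2=0x03 x3=0x27 x4=0x27  N=0 Z=0
-- IRQ taken; context saved, return-PC = 9 --
mismatch: x1: reported 0x02 vs actual 0x00

BAD = x1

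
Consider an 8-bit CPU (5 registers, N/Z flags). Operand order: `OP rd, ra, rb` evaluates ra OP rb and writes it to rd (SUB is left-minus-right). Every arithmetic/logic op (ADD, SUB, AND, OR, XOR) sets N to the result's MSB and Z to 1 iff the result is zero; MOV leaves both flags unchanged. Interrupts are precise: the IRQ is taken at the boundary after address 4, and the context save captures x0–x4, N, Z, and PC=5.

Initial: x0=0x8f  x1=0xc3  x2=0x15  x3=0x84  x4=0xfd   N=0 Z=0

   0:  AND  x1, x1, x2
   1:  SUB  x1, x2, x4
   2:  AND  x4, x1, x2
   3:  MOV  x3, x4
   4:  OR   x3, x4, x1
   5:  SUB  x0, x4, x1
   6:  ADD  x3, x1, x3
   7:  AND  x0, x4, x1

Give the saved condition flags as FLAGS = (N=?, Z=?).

FLAGS = (N=0, Z=0)

after  0: x0=0x8f x1=0x01 x2=0x15 x3=0x84 x4=0xfd  N=0 Z=0
after  1: x0=0x8f x1=0x18 x2=0x15 x3=0x84 x4=0xfd  N=0 Z=0
after  2: x0=0x8f x1=0x18 x2=0x15 x3=0x84 x4=0x10  N=0 Z=0
after  3: x0=0x8f x1=0x18 x2=0x15 x3=0x10 x4=0x10  N=0 Z=0
after  4: x0=0x8f x1=0x18 x2=0x15 x3=0x18 x4=0x10  N=0 Z=0
-- IRQ taken; context saved, return-PC = 5 --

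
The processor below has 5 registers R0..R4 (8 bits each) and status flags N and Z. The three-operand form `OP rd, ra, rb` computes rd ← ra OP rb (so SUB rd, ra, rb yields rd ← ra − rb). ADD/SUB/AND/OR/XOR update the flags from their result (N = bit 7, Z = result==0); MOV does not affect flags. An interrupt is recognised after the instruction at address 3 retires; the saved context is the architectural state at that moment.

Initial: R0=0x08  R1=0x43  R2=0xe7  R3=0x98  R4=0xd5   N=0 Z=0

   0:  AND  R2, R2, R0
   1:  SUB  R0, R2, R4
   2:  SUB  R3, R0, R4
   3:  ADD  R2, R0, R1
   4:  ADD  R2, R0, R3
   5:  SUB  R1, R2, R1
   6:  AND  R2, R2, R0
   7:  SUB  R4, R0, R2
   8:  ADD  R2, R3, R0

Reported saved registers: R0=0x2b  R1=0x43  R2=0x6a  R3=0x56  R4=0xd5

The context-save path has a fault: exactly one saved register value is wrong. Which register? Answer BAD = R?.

BAD = R2

after  0: R0=0x08 R1=0x43 R2=0x00 R3=0x98 R4=0xd5  N=0 Z=1
after  1: R0=0x2b R1=0x43 R2=0x00 R3=0x98 R4=0xd5  N=0 Z=0
after  2: R0=0x2b R1=0x43 R2=0x00 R3=0x56 R4=0xd5  N=0 Z=0
after  3: R0=0x2b R1=0x43 R2=0x6e R3=0x56 R4=0xd5  N=0 Z=0
-- IRQ taken; context saved, return-PC = 4 --
mismatch: R2: reported 0x6a vs actual 0x6e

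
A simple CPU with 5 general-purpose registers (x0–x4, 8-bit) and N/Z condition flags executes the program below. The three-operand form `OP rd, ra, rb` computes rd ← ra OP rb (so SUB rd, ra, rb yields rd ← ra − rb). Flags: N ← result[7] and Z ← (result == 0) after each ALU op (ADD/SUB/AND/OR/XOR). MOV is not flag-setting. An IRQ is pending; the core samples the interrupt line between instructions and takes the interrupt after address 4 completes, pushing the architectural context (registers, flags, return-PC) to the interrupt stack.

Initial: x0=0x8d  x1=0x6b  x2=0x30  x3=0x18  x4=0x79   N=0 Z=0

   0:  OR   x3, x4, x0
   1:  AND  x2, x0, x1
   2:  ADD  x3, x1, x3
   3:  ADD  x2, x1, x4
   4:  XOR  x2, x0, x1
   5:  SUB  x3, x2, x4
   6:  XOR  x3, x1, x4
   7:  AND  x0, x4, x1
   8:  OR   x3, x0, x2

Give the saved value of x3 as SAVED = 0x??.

SAVED = 0x68

after  0: x0=0x8d x1=0x6b x2=0x30 x3=0xfd x4=0x79  N=1 Z=0
after  1: x0=0x8d x1=0x6b x2=0x09 x3=0xfd x4=0x79  N=0 Z=0
after  2: x0=0x8d x1=0x6b x2=0x09 x3=0x68 x4=0x79  N=0 Z=0
after  3: x0=0x8d x1=0x6b x2=0xe4 x3=0x68 x4=0x79  N=1 Z=0
after  4: x0=0x8d x1=0x6b x2=0xe6 x3=0x68 x4=0x79  N=1 Z=0
-- IRQ taken; context saved, return-PC = 5 --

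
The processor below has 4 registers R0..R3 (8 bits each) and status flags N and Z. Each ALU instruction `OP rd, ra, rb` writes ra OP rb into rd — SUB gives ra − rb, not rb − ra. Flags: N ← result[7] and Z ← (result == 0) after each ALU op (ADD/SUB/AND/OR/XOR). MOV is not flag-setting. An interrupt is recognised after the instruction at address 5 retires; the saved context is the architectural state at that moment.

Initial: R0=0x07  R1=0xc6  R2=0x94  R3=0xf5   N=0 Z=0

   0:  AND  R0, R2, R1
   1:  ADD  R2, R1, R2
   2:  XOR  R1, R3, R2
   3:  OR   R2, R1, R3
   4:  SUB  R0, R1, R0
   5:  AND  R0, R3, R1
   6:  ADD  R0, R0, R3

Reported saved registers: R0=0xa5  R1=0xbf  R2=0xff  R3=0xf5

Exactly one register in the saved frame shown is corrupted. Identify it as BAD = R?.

after  0: R0=0x84 R1=0xc6 R2=0x94 R3=0xf5  N=1 Z=0
after  1: R0=0x84 R1=0xc6 R2=0x5a R3=0xf5  N=0 Z=0
after  2: R0=0x84 R1=0xaf R2=0x5a R3=0xf5  N=1 Z=0
after  3: R0=0x84 R1=0xaf R2=0xff R3=0xf5  N=1 Z=0
after  4: R0=0x2b R1=0xaf R2=0xff R3=0xf5  N=0 Z=0
after  5: R0=0xa5 R1=0xaf R2=0xff R3=0xf5  N=1 Z=0
-- IRQ taken; context saved, return-PC = 6 --
mismatch: R1: reported 0xbf vs actual 0xaf

BAD = R1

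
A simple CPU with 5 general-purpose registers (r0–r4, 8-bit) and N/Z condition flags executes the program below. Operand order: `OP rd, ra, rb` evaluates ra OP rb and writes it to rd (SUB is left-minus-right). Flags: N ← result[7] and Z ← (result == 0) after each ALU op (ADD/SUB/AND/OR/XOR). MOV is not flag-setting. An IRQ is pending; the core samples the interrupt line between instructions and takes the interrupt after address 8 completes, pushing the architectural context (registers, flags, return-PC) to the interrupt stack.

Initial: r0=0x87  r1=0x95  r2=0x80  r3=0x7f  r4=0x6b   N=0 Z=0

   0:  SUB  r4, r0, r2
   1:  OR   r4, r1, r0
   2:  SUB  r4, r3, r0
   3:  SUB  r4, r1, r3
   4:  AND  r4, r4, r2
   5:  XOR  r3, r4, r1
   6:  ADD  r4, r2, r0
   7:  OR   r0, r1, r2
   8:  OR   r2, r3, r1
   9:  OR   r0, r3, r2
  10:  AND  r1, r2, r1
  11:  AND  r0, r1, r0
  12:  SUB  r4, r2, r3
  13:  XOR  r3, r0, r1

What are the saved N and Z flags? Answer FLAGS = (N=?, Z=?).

after  0: r0=0x87 r1=0x95 r2=0x80 r3=0x7f r4=0x07  N=0 Z=0
after  1: r0=0x87 r1=0x95 r2=0x80 r3=0x7f r4=0x97  N=1 Z=0
after  2: r0=0x87 r1=0x95 r2=0x80 r3=0x7f r4=0xf8  N=1 Z=0
after  3: r0=0x87 r1=0x95 r2=0x80 r3=0x7f r4=0x16  N=0 Z=0
after  4: r0=0x87 r1=0x95 r2=0x80 r3=0x7f r4=0x00  N=0 Z=1
after  5: r0=0x87 r1=0x95 r2=0x80 r3=0x95 r4=0x00  N=1 Z=0
after  6: r0=0x87 r1=0x95 r2=0x80 r3=0x95 r4=0x07  N=0 Z=0
after  7: r0=0x95 r1=0x95 r2=0x80 r3=0x95 r4=0x07  N=1 Z=0
after  8: r0=0x95 r1=0x95 r2=0x95 r3=0x95 r4=0x07  N=1 Z=0
-- IRQ taken; context saved, return-PC = 9 --

FLAGS = (N=1, Z=0)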